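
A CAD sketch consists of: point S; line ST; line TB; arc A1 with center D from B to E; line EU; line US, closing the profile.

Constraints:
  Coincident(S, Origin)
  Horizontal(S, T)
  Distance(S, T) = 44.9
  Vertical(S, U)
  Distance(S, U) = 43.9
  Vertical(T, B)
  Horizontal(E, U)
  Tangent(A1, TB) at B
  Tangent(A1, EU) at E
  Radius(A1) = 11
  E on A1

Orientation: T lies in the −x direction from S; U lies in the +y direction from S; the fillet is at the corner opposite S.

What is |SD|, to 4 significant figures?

47.24

S is at the origin; S and T share the same y with |ST| = 44.9 and T on the −x side, so T = (-44.90, 0.000). S and U share the same x with |SU| = 43.9 and U on the +y side, so U = (0.000, 43.90). The virtual corner opposite S is at (-44.90, 43.90). A1 meets TB tangentially, so DB is at right angles to TB and tangency of A1 to EU means the radius DE is perpendicular to EU, with radius 11.0, so the center D sits 11.0 in from both sides at D = (-33.90, 32.90). Then |SD| = |D − S| = 47.24.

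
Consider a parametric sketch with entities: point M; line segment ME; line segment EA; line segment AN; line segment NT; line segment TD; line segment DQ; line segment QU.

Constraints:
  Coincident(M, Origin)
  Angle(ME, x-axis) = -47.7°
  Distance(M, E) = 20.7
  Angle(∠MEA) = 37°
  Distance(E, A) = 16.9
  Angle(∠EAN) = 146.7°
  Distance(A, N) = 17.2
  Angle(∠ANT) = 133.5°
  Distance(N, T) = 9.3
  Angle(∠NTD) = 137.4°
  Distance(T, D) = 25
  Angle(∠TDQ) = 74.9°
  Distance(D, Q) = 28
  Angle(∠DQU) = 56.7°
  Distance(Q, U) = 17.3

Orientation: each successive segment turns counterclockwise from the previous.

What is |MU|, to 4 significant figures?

4.008

∠TDQ = 74.9° gives DQ at -37.20° from the x-axis; with |DQ| = 28.0, Q = (-5.104, -16.46). ∠DQU = 56.7° gives QU at 86.10° from the x-axis; with |QU| = 17.3, U = (-3.928, 0.7969). Then |MU| = |U − M| = 4.008.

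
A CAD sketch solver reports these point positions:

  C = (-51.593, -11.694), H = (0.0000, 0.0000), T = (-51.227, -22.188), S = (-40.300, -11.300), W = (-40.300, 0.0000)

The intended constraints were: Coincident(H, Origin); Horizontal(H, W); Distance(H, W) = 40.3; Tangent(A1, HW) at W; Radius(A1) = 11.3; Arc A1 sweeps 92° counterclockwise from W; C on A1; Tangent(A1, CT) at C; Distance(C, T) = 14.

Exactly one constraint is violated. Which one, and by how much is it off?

Distance(C, T) = 14 — off by 3.50.

H = (0.00, 0.00) ✓; H.y = 0.00, W.y = 0.00 ✓; |HW| = 40.30 ✓; ∠(SW, WH) = 90.00° ✓; |SW| = 11.30 ✓; bearing(S→C) − bearing(S→W) = 92.00° ✓; |SC| = 11.30 ✓; ∠(SC, CT) = 90.00° ✓; |CT| = 10.50 ✗.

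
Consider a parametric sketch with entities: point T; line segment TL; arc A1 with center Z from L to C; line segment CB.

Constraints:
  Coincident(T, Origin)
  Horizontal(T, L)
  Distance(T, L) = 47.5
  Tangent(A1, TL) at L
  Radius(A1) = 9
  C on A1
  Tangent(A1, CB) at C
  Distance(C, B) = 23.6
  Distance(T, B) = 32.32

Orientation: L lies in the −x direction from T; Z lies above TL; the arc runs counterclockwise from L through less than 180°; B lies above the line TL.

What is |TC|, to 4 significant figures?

40.93

Checks: T = (0.00, 0.00) ✓; |ZC| = 9.000 ✓; ∠(ZC, CB) = 90.00° ✓; |CB| = 23.60 ✓; |TB| = 32.32 ✓.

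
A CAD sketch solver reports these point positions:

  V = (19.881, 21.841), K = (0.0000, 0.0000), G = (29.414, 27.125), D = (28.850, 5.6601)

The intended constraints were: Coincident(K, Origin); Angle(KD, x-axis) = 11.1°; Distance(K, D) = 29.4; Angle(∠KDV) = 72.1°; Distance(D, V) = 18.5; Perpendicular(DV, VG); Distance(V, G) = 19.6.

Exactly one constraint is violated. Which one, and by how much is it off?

Distance(V, G) = 19.6 — off by 8.70.

K = (0.00, 0.00) ✓; KD at 11.10° ✓; |KD| = 29.40 ✓; ∠KDV = 72.10° ✓; |DV| = 18.50 ✓; ∠(DV, VG) = 90.00° ✓; |VG| = 10.90 ✗.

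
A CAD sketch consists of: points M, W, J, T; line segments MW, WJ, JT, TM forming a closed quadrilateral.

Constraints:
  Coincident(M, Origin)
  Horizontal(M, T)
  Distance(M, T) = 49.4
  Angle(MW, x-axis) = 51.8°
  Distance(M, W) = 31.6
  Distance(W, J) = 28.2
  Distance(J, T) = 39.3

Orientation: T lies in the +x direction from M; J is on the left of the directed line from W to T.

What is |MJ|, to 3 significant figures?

58.7

Checks: |WJ| = 28.20 ✓; |JT| = 39.30 ✓.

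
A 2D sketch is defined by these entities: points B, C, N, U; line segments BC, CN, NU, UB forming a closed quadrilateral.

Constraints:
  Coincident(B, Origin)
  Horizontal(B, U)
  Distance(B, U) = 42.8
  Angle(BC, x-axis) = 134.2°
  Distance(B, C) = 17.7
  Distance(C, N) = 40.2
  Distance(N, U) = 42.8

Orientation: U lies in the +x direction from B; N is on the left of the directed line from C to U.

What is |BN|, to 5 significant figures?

41.556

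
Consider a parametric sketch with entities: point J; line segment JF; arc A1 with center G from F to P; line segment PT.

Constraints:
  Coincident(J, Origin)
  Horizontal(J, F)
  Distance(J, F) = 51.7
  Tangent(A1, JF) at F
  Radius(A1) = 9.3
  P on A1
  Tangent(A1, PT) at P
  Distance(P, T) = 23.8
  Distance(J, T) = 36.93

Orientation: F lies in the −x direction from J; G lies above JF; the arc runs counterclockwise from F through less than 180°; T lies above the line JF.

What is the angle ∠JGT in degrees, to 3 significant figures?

40.3°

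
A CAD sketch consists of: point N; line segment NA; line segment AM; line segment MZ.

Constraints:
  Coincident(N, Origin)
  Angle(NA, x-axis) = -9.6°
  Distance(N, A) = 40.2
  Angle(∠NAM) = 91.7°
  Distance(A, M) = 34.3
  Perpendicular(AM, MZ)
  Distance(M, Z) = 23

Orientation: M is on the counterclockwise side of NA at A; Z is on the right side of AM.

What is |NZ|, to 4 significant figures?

72.47

∠NAM = 91.7°, so AM runs at -9.6° + (180° − 91.7°) = 78.70° from the x-axis; with |AM| = 34.3, M = A + 34.3·(cos 78.70°, sin 78.70°) = (46.36, 26.93). AM is perpendicular to MZ; with |MZ| = 23.0 on the right of AM, Z = M + 23.0·(0.9806, -0.1959) = (68.91, 22.42). Then |NZ| = |Z − N| = 72.47.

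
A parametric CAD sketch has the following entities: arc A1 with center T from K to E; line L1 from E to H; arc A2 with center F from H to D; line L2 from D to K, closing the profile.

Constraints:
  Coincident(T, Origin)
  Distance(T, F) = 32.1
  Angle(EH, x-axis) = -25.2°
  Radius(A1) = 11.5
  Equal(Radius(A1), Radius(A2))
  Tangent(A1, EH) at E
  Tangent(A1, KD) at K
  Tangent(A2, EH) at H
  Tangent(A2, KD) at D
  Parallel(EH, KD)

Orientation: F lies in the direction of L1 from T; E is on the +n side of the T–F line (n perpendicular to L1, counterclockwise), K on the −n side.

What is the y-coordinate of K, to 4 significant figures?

-10.41

The slot axis is L1's direction at -25.2°, so u = (cos -25.2°, sin -25.2°) = (0.9048, -0.4258) and n = (−sin -25.2°, cos -25.2°) = (0.4258, 0.9048). T is at the origin and F lies 32.1 along u from T, so F = 32.1·u = (29.04, -13.67). Tangency of A1 to both parallel lines with radius 11.5 puts E and K at T ± 11.5·n: E = (4.896, 10.41), K = (-4.896, -10.41). So K.y = -10.41.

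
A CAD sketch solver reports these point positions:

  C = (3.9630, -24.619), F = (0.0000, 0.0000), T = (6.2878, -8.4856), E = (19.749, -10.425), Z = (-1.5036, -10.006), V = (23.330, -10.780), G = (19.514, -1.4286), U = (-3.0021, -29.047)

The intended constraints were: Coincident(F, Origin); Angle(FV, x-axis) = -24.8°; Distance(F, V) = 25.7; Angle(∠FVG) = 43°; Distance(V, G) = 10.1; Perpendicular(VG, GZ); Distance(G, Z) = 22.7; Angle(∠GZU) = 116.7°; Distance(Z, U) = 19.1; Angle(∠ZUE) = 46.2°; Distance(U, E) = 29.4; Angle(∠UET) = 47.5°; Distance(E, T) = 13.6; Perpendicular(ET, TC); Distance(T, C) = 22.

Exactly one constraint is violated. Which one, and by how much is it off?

Distance(T, C) = 22 — off by 5.70.

F = (0.00, 0.00) ✓; FV at -24.80° ✓; |FV| = 25.70 ✓; ∠FVG = 43.00° ✓; |VG| = 10.10 ✓; ∠(VG, GZ) = 90.00° ✓; |GZ| = 22.70 ✓; ∠GZU = 116.7° ✓; |ZU| = 19.10 ✓; ∠ZUE = 46.20° ✓; |UE| = 29.40 ✓; ∠UET = 47.50° ✓; |ET| = 13.60 ✓; ∠(ET, TC) = 90.00° ✓; |TC| = 16.30 ✗.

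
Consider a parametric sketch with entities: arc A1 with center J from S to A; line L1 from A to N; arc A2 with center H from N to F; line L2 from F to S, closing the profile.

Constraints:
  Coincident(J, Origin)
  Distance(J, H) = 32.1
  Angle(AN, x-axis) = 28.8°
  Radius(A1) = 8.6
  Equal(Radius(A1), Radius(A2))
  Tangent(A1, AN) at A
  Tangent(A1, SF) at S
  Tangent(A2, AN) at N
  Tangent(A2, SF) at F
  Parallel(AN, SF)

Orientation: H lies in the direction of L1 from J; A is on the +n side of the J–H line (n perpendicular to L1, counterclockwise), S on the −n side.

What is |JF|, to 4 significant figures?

33.23

The slot axis is L1's direction at 28.8°, so u = (cos 28.8°, sin 28.8°) = (0.8763, 0.4818) and n = (−sin 28.8°, cos 28.8°) = (-0.4818, 0.8763). J is at the origin and H lies 32.1 along u from J, so H = 32.1·u = (28.13, 15.46). Tangency of A1 to both parallel lines with radius 8.6 puts A and S at J ± 8.6·n: A = (-4.143, 7.536), S = (4.143, -7.536). Equal radii place N and F the same way about H: N = H + 8.6·n = (23.99, 23.00), F = H − 8.6·n = (32.27, 7.928). Then |JF| = |F − J| = 33.23.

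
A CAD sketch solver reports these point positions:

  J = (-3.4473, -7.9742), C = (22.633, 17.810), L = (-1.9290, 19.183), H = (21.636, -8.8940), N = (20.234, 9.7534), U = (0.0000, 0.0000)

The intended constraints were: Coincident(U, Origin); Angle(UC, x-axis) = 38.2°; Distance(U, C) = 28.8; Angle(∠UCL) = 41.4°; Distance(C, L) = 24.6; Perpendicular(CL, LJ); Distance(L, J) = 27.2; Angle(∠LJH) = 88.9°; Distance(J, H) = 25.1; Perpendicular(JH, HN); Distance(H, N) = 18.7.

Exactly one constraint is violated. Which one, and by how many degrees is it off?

Perpendicular(JH, HN) — off by 6.40°.

U = (0.00, 0.00) ✓; UC at 38.20° ✓; |UC| = 28.80 ✓; ∠UCL = 41.40° ✓; |CL| = 24.60 ✓; ∠(CL, LJ) = 90.00° ✓; |LJ| = 27.20 ✓; ∠LJH = 88.90° ✓; |JH| = 25.10 ✓; ∠(JH, HN) = 96.40° ✗; |HN| = 18.70 ✓.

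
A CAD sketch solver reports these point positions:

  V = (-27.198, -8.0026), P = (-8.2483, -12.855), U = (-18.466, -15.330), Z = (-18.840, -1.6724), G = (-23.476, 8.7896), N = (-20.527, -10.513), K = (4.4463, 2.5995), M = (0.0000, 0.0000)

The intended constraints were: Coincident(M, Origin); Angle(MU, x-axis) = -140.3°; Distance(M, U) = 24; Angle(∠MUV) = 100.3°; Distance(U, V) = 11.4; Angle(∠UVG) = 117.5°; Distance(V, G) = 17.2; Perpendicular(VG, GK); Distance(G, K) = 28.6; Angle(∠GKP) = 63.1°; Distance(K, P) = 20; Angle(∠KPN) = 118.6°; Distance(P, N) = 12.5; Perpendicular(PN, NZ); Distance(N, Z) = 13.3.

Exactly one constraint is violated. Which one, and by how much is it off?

Distance(N, Z) = 13.3 — off by 4.30.

M = (0.00, 0.00) ✓; MU at -140.3° ✓; |MU| = 24.00 ✓; ∠MUV = 100.3° ✓; |UV| = 11.40 ✓; ∠UVG = 117.5° ✓; |VG| = 17.20 ✓; ∠(VG, GK) = 90.00° ✓; |GK| = 28.60 ✓; ∠GKP = 63.10° ✓; |KP| = 20.00 ✓; ∠KPN = 118.6° ✓; |PN| = 12.50 ✓; ∠(PN, NZ) = 90.00° ✓; |NZ| = 9.000 ✗.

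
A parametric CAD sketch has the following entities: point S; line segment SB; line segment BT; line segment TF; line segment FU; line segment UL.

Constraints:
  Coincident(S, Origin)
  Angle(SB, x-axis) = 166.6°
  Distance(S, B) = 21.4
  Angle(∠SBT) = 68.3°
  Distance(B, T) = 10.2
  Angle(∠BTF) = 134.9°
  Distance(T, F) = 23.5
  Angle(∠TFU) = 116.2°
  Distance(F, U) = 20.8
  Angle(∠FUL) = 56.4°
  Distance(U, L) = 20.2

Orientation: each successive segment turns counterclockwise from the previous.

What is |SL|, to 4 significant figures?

0.4448

S is at the origin; SB runs at 166.6° with length 21.4, so B = (-20.82, 4.959). ∠SBT = 68.3° gives BT at -81.70° from the x-axis; with |BT| = 10.2, T = (-19.34, -5.134). ∠BTF = 134.9° gives TF at -36.60° from the x-axis; with |TF| = 23.5, F = (-0.4788, -19.15). ∠TFU = 116.2° gives FU at 27.20° from the x-axis; with |FU| = 20.8, U = (18.02, -9.637). ∠FUL = 56.4° gives UL at 150.8° from the x-axis; with |UL| = 20.2, L = (0.3881, 0.2174). Then |SL| = |L − S| = 0.4448.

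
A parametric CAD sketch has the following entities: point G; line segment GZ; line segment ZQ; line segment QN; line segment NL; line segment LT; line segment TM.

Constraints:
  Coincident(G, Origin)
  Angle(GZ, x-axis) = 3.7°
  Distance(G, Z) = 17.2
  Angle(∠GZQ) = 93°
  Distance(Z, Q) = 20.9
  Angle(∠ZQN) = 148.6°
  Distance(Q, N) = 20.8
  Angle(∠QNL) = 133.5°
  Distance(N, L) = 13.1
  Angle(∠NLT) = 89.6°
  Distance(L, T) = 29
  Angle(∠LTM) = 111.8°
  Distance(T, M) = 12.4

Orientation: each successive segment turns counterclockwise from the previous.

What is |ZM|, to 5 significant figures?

20.151

G is at the origin; GZ runs at 3.7° with length 17.2, so Z = (17.164, 1.1100). ∠GZQ = 93.0° gives ZQ at 90.700° from the x-axis; with |ZQ| = 20.9, Q = (16.909, 22.008). ∠ZQN = 148.6° gives QN at 122.10° from the x-axis; with |QN| = 20.8, N = (5.8557, 39.629). ∠QNL = 133.5° gives NL at 168.60° from the x-axis; with |NL| = 13.1, L = (-6.9858, 42.218). ∠NLT = 89.6° gives LT at -101.00° from the x-axis; with |LT| = 29.0, T = (-12.519, 13.751). ∠LTM = 111.8° gives TM at -32.800° from the x-axis; with |TM| = 12.4, M = (-2.0963, 7.0335). Then |ZM| = |M − Z| = 20.151.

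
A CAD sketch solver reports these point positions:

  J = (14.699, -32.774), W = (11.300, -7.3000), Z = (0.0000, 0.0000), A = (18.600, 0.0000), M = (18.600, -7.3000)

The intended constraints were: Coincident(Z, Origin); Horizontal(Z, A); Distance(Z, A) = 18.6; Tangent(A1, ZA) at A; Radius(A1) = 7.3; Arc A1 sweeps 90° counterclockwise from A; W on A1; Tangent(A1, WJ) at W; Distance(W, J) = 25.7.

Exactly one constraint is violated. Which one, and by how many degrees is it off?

Tangent(A1, WJ) at W — off by 7.60°.

Z = (0.00, 0.00) ✓; Z.y = 0.00, A.y = 0.00 ✓; |ZA| = 18.60 ✓; ∠(MA, AZ) = 90.00° ✓; |MA| = 7.300 ✓; bearing(M→W) − bearing(M→A) = 90.00° ✓; |MW| = 7.300 ✓; ∠(MW, WJ) = 82.40° ✗; |WJ| = 25.70 ✓.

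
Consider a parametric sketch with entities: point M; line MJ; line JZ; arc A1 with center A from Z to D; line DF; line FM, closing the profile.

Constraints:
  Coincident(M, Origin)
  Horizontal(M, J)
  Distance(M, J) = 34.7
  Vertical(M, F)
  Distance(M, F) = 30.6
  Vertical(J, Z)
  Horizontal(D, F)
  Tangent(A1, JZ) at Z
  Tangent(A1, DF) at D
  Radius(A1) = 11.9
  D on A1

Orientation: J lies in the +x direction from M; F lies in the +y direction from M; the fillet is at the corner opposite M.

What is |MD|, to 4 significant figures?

38.16

M is at the origin; MJ is horizontal with |MJ| = 34.7 and J on the +x side, so J = (34.70, 0.000). MF is vertical with |MF| = 30.6 and F on the +y side, so F = (0.000, 30.60). The virtual corner opposite M is at (34.70, 30.60). A1 meets JZ tangentially, so AZ is at right angles to JZ and since A1 is tangent to DF there, AD ⟂ DF, with radius 11.9, so the center A sits 11.9 in from both sides at A = (22.80, 18.70). That places the tangent points at Z = (34.70, 18.70) on JZ and D = (22.80, 30.60) on DF. Then |MD| = |D − M| = 38.16.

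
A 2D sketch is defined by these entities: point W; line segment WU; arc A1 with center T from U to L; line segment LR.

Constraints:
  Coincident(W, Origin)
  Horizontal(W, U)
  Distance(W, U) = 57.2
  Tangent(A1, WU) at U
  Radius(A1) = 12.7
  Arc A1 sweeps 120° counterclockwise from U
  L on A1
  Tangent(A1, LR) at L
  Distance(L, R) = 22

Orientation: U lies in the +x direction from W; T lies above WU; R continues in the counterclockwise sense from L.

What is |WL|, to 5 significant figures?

70.809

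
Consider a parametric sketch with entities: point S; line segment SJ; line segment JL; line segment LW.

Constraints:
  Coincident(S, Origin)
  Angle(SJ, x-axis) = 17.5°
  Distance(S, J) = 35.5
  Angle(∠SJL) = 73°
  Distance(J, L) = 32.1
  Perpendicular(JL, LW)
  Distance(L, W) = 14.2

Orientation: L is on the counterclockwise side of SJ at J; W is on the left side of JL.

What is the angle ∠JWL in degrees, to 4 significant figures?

66.14°

∠SJL = 73.0°, so JL runs at 17.5° + (180° − 73.0°) = 124.5° from the x-axis; with |JL| = 32.1, L = J + 32.1·(cos 124.5°, sin 124.5°) = (15.68, 37.13). JL is perpendicular to LW; with |LW| = 14.2 on the left of JL, W = L + 14.2·(-0.8241, -0.5664) = (3.973, 29.09). Then cos ∠JWL = WJ·WL / (|WJ||WL|), giving 66.14°.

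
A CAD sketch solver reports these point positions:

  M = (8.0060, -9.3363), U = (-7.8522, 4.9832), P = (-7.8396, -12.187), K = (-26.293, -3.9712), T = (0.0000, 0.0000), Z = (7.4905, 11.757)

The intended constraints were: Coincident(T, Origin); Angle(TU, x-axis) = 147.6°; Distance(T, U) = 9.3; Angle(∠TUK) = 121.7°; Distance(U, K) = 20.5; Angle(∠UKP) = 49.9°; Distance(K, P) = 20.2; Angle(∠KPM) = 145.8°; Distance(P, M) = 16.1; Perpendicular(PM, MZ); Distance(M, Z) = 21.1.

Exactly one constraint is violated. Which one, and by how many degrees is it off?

Perpendicular(PM, MZ) — off by 8.80°.

T = (0.00, 0.00) ✓; TU at 147.6° ✓; |TU| = 9.300 ✓; ∠TUK = 121.7° ✓; |UK| = 20.50 ✓; ∠UKP = 49.90° ✓; |KP| = 20.20 ✓; ∠KPM = 145.8° ✓; |PM| = 16.10 ✓; ∠(PM, MZ) = 81.20° ✗; |MZ| = 21.10 ✓.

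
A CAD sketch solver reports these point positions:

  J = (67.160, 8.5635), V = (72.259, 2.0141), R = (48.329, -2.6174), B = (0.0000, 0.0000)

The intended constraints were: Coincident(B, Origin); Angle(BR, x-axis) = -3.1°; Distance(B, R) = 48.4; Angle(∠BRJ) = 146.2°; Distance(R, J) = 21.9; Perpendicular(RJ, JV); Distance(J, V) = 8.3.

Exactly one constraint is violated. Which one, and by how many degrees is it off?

Perpendicular(RJ, JV) — off by 7.20°.

B = (0.00, 0.00) ✓; BR at -3.100° ✓; |BR| = 48.40 ✓; ∠BRJ = 146.2° ✓; |RJ| = 21.90 ✓; ∠(RJ, JV) = 82.80° ✗; |JV| = 8.300 ✓.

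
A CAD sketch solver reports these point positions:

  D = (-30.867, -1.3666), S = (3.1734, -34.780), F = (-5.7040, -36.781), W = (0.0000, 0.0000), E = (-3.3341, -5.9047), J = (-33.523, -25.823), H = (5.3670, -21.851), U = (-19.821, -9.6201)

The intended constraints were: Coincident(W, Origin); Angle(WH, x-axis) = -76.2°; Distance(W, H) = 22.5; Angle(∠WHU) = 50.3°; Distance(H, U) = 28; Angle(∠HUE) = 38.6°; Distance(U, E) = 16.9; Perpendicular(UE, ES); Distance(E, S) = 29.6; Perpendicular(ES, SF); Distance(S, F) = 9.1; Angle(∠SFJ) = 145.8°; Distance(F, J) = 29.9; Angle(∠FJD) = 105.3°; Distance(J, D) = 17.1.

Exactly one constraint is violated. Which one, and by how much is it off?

Distance(J, D) = 17.1 — off by 7.50.

W = (0.00, 0.00) ✓; WH at -76.20° ✓; |WH| = 22.50 ✓; ∠WHU = 50.30° ✓; |HU| = 28.00 ✓; ∠HUE = 38.60° ✓; |UE| = 16.90 ✓; ∠(UE, ES) = 90.00° ✓; |ES| = 29.60 ✓; ∠(ES, SF) = 90.00° ✓; |SF| = 9.100 ✓; ∠SFJ = 145.8° ✓; |FJ| = 29.90 ✓; ∠FJD = 105.3° ✓; |JD| = 24.60 ✗.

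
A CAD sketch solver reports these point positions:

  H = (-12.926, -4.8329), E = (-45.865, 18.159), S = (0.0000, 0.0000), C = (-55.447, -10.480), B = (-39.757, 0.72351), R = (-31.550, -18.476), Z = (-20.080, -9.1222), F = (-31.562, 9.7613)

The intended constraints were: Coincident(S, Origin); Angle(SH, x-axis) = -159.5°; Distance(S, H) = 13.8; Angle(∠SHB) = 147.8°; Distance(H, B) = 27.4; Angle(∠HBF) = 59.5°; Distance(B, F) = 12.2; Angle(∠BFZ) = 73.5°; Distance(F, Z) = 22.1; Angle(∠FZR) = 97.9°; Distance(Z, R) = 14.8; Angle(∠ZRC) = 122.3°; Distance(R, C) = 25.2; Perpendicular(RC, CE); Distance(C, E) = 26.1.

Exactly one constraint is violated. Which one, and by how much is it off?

Distance(C, E) = 26.1 — off by 4.10.

S = (0.00, 0.00) ✓; SH at -159.5° ✓; |SH| = 13.80 ✓; ∠SHB = 147.8° ✓; |HB| = 27.40 ✓; ∠HBF = 59.50° ✓; |BF| = 12.20 ✓; ∠BFZ = 73.50° ✓; |FZ| = 22.10 ✓; ∠FZR = 97.90° ✓; |ZR| = 14.80 ✓; ∠ZRC = 122.3° ✓; |RC| = 25.20 ✓; ∠(RC, CE) = 90.00° ✓; |CE| = 30.20 ✗.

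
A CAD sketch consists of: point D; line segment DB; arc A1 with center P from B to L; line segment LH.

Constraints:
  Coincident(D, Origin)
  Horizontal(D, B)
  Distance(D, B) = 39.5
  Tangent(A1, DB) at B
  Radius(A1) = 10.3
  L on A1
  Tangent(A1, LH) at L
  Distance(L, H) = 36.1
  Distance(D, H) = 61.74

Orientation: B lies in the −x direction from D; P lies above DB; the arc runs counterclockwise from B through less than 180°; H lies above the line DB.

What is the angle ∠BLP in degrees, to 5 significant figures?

37.396°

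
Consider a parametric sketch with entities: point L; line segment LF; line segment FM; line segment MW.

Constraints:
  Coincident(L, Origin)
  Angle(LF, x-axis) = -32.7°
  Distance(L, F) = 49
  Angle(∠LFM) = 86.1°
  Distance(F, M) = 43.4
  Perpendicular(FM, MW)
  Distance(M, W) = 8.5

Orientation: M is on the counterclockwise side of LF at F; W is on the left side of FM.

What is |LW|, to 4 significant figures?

56.89

∠LFM = 86.1°, so FM runs at -32.7° + (180° − 86.1°) = 61.20° from the x-axis; with |FM| = 43.4, M = F + 43.4·(cos 61.20°, sin 61.20°) = (62.14, 11.56). FM ⟂ MW; with |MW| = 8.5 on the left of FM, W = M + 8.5·(-0.8763, 0.4818) = (54.69, 15.65). Then |LW| = |W − L| = 56.89.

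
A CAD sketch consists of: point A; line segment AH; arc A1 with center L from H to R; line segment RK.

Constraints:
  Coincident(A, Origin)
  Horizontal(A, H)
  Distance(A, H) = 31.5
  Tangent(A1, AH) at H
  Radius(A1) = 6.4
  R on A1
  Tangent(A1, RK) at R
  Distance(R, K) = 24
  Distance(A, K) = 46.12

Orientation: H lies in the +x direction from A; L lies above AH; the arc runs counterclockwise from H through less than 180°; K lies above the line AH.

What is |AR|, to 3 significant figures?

38.5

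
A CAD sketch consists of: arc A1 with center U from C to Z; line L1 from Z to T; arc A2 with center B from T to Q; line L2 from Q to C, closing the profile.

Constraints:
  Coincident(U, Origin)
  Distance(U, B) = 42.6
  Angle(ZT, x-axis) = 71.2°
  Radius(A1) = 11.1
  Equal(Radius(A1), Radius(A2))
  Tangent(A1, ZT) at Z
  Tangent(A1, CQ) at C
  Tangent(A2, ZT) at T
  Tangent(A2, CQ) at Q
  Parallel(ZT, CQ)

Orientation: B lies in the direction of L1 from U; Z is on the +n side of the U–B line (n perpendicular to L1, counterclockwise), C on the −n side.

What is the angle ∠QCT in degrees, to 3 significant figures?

27.5°

Tangency of A1 to both parallel lines with radius 11.1 puts Z and C at U ± 11.1·n: Z = (-10.5, 3.58), C = (10.5, -3.58). Equal radii place T and Q the same way about B: T = B + 11.1·n = (3.22, 43.9), Q = B − 11.1·n = (24.2, 36.8). Then cos ∠QCT = CQ·CT / (|CQ||CT|), giving 27.5°.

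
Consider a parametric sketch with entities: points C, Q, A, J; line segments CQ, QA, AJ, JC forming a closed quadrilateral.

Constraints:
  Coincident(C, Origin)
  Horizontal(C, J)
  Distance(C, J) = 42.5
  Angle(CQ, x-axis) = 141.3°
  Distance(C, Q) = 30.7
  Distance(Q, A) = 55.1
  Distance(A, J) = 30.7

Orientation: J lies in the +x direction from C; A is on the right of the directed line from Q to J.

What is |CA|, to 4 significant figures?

24.49

C is at the origin; C and J share the same y with |CJ| = 42.5 and J in +x, so J = (42.5, 0). CQ runs at 141.3° with |CQ| = 30.7, so Q = (-23.96, 19.19). A is determined by |QA| = 55.1 and |AJ| = 30.7 together: it lies at the intersection of circle(Q, 55.1) and circle(J, 30.7). With |QJ| = 69.18, the foot of the radical line on QJ is 49.72 from Q and the perpendicular offset is √(55.1² − 49.72²) = 23.75. Taking the right-of-QJ solution: A = (17.22, -17.42).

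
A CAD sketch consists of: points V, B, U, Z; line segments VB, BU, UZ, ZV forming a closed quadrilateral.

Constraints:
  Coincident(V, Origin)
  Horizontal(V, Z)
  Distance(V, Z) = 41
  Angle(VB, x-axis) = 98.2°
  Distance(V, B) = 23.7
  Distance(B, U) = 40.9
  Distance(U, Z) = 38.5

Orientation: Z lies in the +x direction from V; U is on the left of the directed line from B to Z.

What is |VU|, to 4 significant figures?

51.56

V is at the origin; V and Z share the same y with |VZ| = 41.0 and Z in +x, so Z = (41.0, 0). VB runs at 98.2° with |VB| = 23.7, so B = (-3.380, 23.46). U is determined by |BU| = 40.9 and |UZ| = 38.5 together: it lies at the intersection of circle(B, 40.9) and circle(Z, 38.5). With |BZ| = 50.20, the foot of the radical line on BZ is 27.00 from B and the perpendicular offset is √(40.9² − 27.00²) = 30.72. Taking the left-of-BZ solution: U = (34.85, 38.00).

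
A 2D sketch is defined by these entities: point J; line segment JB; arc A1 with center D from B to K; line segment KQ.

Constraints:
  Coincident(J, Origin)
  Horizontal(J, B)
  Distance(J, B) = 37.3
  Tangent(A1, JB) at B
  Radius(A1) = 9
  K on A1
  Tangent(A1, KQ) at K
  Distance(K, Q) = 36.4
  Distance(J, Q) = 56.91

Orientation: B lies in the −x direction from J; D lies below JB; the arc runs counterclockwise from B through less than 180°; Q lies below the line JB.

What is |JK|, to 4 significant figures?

47.32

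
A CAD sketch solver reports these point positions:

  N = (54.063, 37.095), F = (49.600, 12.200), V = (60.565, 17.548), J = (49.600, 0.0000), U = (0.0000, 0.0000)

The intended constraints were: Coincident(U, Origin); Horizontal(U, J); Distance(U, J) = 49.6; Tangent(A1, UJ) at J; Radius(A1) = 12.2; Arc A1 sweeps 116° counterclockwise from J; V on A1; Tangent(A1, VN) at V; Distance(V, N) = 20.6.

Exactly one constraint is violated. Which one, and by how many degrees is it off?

Tangent(A1, VN) at V — off by 7.60°.

U = (0.00, 0.00) ✓; U.y = 0.00, J.y = 0.00 ✓; |UJ| = 49.60 ✓; ∠(FJ, JU) = 90.00° ✓; |FJ| = 12.20 ✓; bearing(F→V) − bearing(F→J) = 116.0° ✓; |FV| = 12.20 ✓; ∠(FV, VN) = 97.60° ✗; |VN| = 20.60 ✓.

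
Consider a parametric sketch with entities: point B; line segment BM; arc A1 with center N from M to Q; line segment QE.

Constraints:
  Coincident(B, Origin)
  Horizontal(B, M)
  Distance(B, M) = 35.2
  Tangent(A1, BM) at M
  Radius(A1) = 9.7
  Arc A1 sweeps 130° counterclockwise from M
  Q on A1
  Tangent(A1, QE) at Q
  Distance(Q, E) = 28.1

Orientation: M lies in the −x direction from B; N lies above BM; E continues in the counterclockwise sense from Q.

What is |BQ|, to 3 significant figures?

32.0

The tangent condition forces NM to be normal to BM, so N = M + (0, 9.7) = (-35.2, 9.70). On A1, M sits at bearing -90° from N; a 130° counterclockwise sweep puts Q at bearing 40°, so Q = N + 9.7·(cos 40°, sin 40°) = (-27.8, 15.9). Then |BQ| = |Q − B| = 32.0.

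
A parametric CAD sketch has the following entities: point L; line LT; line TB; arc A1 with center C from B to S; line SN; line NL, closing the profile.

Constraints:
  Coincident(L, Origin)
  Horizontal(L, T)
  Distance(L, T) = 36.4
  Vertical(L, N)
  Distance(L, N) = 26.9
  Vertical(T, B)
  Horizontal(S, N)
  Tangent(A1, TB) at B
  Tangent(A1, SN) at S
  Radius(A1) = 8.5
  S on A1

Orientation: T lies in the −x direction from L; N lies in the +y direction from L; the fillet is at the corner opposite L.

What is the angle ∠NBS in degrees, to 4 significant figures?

31.86°

L is at the origin; LT is horizontal with |LT| = 36.4 and T on the −x side, so T = (-36.40, 0.000). L and N share the same x with |LN| = 26.9 and N on the +y side, so N = (0.000, 26.90). The virtual corner opposite L is at (-36.40, 26.90). Tangency of A1 to TB means the radius CB is perpendicular to TB and A1 meets SN tangentially, so CS is at right angles to SN, with radius 8.5, so the center C sits 8.5 in from both sides at C = (-27.90, 18.40). That places the tangent points at B = (-36.40, 18.40) on TB and S = (-27.90, 26.90) on SN. Then cos ∠NBS = BN·BS / (|BN||BS|), giving 31.86°.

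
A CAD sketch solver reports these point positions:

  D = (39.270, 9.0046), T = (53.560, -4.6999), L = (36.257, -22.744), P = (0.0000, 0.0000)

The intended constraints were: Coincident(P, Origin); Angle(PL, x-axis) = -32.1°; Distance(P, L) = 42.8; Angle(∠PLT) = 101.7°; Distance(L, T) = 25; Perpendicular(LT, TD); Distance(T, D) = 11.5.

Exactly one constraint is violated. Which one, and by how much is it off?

Distance(T, D) = 11.5 — off by 8.30.

P = (0.00, 0.00) ✓; PL at -32.10° ✓; |PL| = 42.80 ✓; ∠PLT = 101.7° ✓; |LT| = 25.00 ✓; ∠(LT, TD) = 90.00° ✓; |TD| = 19.80 ✗.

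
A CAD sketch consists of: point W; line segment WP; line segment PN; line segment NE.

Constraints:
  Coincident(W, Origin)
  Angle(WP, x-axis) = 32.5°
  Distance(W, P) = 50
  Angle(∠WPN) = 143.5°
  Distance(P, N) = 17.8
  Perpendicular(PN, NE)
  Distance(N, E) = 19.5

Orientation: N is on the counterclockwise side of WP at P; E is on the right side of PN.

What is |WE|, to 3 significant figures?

76.1

W is at the origin; WP runs at 32.5° with length 50.0, so P = 50.0·(cos 32.5°, sin 32.5°) = (42.2, 26.9). ∠WPN = 143.5°, so PN runs at 32.5° + (180° − 143.5°) = 69.0° from the x-axis; with |PN| = 17.8, N = P + 17.8·(cos 69.0°, sin 69.0°) = (48.5, 43.5). The perpendicularity gives NE at right angles to PN; with |NE| = 19.5 on the right of PN, E = N + 19.5·(0.934, -0.358) = (66.8, 36.5). Then |WE| = |E − W| = 76.1.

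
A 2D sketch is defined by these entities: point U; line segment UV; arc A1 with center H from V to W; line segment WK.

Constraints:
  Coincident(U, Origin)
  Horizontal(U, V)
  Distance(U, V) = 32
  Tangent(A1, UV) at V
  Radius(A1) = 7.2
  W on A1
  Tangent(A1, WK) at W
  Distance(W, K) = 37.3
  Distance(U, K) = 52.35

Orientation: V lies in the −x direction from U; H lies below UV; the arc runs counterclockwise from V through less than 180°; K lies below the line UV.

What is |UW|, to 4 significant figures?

39.97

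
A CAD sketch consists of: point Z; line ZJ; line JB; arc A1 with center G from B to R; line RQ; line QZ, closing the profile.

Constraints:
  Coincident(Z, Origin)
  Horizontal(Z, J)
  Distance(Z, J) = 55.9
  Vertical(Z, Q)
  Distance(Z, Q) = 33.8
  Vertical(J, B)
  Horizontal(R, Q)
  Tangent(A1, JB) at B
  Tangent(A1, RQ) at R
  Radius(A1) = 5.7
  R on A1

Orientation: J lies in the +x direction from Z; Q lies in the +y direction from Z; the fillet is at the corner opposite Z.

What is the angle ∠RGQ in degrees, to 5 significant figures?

83.522°

Z is at the origin; Z and J share the same y with |ZJ| = 55.9 and J on the +x side, so J = (55.900, 0.0000). Z and Q share the same x with |ZQ| = 33.8 and Q on the +y side, so Q = (0.0000, 33.800). The virtual corner opposite Z is at (55.900, 33.800). Since A1 is tangent to JB there, GB ⟂ JB and since A1 is tangent to RQ there, GR ⟂ RQ, with radius 5.7, so the center G sits 5.7 in from both sides at G = (50.200, 28.100). That places the tangent points at B = (55.900, 28.100) on JB and R = (50.200, 33.800) on RQ. Then cos ∠RGQ = GR·GQ / (|GR||GQ|), giving 83.522°.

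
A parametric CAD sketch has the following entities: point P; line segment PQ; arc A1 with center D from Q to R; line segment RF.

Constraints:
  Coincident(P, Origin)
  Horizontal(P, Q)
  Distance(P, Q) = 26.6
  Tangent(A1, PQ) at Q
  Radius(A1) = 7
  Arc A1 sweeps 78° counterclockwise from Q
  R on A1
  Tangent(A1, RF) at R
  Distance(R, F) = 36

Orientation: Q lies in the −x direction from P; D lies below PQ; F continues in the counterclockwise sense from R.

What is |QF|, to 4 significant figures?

43.20

P is at the origin; P and Q share the same y with |PQ| = 26.6 and Q on the −x side, so Q = (-26.60, 0.000). Tangency of A1 to PQ means the radius DQ is perpendicular to PQ, so D = Q + (0, -7) = (-26.60, -7.000). On A1, Q sits at bearing 90° from D; a 78° counterclockwise sweep puts R at bearing 168°, so R = D + 7.0·(cos 168°, sin 168°) = (-33.45, -5.545). Since A1 is tangent to RF there, DR ⟂ RF, so RF runs along (−sin 168°, cos 168°); with |RF| = 36.0, F = (-40.93, -40.76). Then |QF| = |F − Q| = 43.20.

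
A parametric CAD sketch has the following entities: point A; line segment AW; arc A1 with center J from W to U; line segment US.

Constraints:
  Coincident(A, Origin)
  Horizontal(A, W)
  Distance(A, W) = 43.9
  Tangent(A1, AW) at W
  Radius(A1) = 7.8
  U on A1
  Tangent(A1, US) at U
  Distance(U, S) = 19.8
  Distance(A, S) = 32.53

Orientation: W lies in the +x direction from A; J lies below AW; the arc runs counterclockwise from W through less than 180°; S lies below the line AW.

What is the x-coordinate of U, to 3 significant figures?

37.5

Checks: |JU| = 7.800 ✓; ∠(JU, US) = 90.00° ✓; |US| = 19.80 ✓; |AS| = 32.53 ✓.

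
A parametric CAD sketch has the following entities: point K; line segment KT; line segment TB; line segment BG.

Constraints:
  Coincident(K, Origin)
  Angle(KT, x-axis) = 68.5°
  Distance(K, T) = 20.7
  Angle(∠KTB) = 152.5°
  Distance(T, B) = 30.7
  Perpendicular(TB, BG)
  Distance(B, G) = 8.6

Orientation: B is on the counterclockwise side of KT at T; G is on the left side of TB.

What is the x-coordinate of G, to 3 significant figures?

-4.18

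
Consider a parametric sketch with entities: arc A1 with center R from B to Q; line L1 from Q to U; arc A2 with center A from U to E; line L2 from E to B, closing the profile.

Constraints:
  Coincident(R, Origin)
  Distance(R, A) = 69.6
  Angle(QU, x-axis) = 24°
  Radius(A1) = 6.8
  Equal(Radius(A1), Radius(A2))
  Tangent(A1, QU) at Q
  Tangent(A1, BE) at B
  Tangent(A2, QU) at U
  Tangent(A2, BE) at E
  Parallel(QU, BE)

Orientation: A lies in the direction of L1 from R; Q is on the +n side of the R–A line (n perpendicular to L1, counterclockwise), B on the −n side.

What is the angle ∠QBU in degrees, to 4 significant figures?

78.94°

Tangency of A1 to both parallel lines with radius 6.8 puts Q and B at R ± 6.8·n: Q = (-2.766, 6.212), B = (2.766, -6.212). Equal radii place U and E the same way about A: U = A + 6.8·n = (60.82, 34.52), E = A − 6.8·n = (66.35, 22.10). Then cos ∠QBU = BQ·BU / (|BQ||BU|), giving 78.94°.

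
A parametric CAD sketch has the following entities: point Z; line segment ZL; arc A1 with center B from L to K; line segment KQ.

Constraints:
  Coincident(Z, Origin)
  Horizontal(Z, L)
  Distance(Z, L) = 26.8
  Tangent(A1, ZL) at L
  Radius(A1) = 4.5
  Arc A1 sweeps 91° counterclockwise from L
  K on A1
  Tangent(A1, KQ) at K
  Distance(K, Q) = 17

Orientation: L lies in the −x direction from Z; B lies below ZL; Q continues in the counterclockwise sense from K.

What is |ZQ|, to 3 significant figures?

37.8

Z is at the origin; Z and L share the same y with |ZL| = 26.8 and L on the −x side, so L = (-26.8, 0.00). Tangency of A1 to ZL means the radius BL is perpendicular to ZL, so B = L + (0, -4.5) = (-26.8, -4.50). On A1, L sits at bearing 90° from B; a 91° counterclockwise sweep puts K at bearing 181°, so K = B + 4.5·(cos 181°, sin 181°) = (-31.3, -4.58). Tangency of A1 to KQ means the radius BK is perpendicular to KQ, so KQ runs along (−sin 181°, cos 181°); with |KQ| = 17.0, Q = (-31.0, -21.6). Then |ZQ| = |Q − Z| = 37.8.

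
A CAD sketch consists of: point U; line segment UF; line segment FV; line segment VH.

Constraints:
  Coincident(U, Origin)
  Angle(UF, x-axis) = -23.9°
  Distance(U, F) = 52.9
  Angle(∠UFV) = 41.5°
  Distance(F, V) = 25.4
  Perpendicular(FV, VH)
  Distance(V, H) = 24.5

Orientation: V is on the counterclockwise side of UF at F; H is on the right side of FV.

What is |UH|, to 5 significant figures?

61.227

U is at the origin; UF runs at -23.9° with length 52.9, so F = 52.9·(cos -23.9°, sin -23.9°) = (48.364, -21.432). ∠UFV = 41.5°, so FV runs at -23.9° + (180° − 41.5°) = 114.60° from the x-axis; with |FV| = 25.4, V = F + 25.4·(cos 114.60°, sin 114.60°) = (37.791, 1.6626). The perpendicularity gives VH at right angles to FV; with |VH| = 24.5 on the right of FV, H = V + 24.5·(0.90924, 0.41628) = (60.067, 11.861). Then |UH| = |H − U| = 61.227.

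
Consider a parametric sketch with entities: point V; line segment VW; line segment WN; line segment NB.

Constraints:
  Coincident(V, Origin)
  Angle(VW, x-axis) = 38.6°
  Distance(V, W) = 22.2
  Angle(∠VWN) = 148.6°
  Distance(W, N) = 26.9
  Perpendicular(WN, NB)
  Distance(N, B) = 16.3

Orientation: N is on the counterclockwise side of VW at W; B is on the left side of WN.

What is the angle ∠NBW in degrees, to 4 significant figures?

58.79°

V is at the origin; VW runs at 38.6° with length 22.2, so W = 22.2·(cos 38.6°, sin 38.6°) = (17.35, 13.85). ∠VWN = 148.6°, so WN runs at 38.6° + (180° − 148.6°) = 70.00° from the x-axis; with |WN| = 26.9, N = W + 26.9·(cos 70.00°, sin 70.00°) = (26.55, 39.13). The perpendicularity gives NB at right angles to WN; with |NB| = 16.3 on the left of WN, B = N + 16.3·(-0.9397, 0.3420) = (11.23, 44.70). Then cos ∠NBW = BN·BW / (|BN||BW|), giving 58.79°.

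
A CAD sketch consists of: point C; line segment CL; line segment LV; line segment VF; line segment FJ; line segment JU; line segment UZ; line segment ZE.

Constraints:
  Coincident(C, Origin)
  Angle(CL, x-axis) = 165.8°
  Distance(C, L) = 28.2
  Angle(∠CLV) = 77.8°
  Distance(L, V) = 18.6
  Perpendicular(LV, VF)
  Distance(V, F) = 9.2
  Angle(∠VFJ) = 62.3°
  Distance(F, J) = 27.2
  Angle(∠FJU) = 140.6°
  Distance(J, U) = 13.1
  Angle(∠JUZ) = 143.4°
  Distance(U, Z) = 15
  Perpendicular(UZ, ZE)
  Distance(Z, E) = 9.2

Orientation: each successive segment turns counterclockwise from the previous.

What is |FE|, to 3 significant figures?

40.7

C is at the origin; CL runs at 165.8° with length 28.2, so L = (-27.3, 6.92). ∠CLV = 77.8° gives LV at -92.0° from the x-axis; with |LV| = 18.6, V = (-28.0, -11.7). LV ⟂ VF, so VF runs at -2.00°; with |VF| = 9.2, F = (-18.8, -12.0). ∠VFJ = 62.3° gives FJ at 116° from the x-axis; with |FJ| = 27.2, J = (-30.6, 12.5). ∠FJU = 140.6° gives JU at 155° from the x-axis; with |JU| = 13.1, U = (-42.5, 18.0). ∠JUZ = 143.4° gives UZ at -168° from the x-axis; with |UZ| = 15.0, Z = (-57.2, 15.0). UZ is perpendicular to ZE, so ZE runs at -78.3°; with |ZE| = 9.2, E = (-55.3, 5.98). Then |FE| = |E − F| = 40.7.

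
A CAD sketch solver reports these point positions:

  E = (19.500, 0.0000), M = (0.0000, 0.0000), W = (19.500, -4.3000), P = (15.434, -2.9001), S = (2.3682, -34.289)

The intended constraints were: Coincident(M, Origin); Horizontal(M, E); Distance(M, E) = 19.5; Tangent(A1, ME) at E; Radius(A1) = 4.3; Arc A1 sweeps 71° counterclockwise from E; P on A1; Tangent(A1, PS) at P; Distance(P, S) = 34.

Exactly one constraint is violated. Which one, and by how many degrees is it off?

Tangent(A1, PS) at P — off by 3.60°.

M = (0.00, 0.00) ✓; M.y = 0.00, E.y = 0.00 ✓; |ME| = 19.50 ✓; ∠(WE, EM) = 90.00° ✓; |WE| = 4.300 ✓; bearing(W→P) − bearing(W→E) = 71.00° ✓; |WP| = 4.300 ✓; ∠(WP, PS) = 93.60° ✗; |PS| = 34.00 ✓.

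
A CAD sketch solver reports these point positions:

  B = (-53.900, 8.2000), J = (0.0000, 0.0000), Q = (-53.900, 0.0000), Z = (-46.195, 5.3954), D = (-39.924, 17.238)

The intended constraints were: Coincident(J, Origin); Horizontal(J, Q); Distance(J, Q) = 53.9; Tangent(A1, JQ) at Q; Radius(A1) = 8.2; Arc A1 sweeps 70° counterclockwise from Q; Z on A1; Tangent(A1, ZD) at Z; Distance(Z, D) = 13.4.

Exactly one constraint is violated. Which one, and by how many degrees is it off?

Tangent(A1, ZD) at Z — off by 7.90°.

J = (0.00, 0.00) ✓; J.y = 0.00, Q.y = 0.00 ✓; |JQ| = 53.90 ✓; ∠(BQ, QJ) = 90.00° ✓; |BQ| = 8.200 ✓; bearing(B→Z) − bearing(B→Q) = 70.00° ✓; |BZ| = 8.200 ✓; ∠(BZ, ZD) = 97.90° ✗; |ZD| = 13.40 ✓.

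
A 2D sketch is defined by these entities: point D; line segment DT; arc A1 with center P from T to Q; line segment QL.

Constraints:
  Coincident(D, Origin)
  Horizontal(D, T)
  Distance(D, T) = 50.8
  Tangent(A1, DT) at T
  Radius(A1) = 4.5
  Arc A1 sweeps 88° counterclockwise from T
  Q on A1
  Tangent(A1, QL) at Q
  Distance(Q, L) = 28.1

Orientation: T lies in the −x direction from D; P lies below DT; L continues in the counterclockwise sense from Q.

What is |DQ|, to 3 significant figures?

55.5

D is at the origin; D and T share the same y with |DT| = 50.8 and T on the −x side, so T = (-50.8, 0.00). A1 meets DT tangentially, so PT is at right angles to DT, so P = T + (0, -4.5) = (-50.8, -4.50). On A1, T sits at bearing 90° from P; an 88° counterclockwise sweep puts Q at bearing 178°, so Q = P + 4.5·(cos 178°, sin 178°) = (-55.3, -4.34). Then |DQ| = |Q − D| = 55.5.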